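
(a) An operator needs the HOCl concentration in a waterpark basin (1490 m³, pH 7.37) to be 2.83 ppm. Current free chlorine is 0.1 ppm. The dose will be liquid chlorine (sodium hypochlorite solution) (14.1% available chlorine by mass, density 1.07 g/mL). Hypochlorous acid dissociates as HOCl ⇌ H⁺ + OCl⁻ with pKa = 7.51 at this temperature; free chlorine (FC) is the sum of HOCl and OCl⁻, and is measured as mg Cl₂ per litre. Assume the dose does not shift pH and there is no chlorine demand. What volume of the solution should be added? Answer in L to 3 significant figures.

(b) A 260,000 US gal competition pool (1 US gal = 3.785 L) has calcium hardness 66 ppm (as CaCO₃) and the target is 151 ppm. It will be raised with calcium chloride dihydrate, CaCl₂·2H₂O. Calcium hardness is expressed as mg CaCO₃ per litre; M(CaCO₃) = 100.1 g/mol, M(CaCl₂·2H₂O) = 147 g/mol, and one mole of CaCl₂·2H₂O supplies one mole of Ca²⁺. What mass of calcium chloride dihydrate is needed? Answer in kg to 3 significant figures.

(a) 47.2 L; (b) 123 kg

(a) Volume: 1490 m³ = 1,490,000 L.
(a) [OCl⁻]/[HOCl] = 10^(pH − pKa) = 10^(7.37 − 7.51) = 0.7244; fraction as HOCl = 1/(1 + 0.7244) = 0.5799.
(a) Free chlorine required for 2.83 ppm HOCl: 2.83 / 0.5799 = 4.88 ppm.
(a) FC to add: 4.88 − 0.1 = 4.78 mg/L as Cl₂.
(a) Cl₂ equivalent: 4.78 mg/L × 1,490,000 L = 7122 g.
(a) Product at 14.1% available Cl: 7122 / 0.141 = 50,510 g.
(a) Volume: 50,510 g ÷ 1.07 g/mL = 47,210 mL.

(b) Volume: 260,000 US gal × 3.785 L/gal = 984,100 L.
(b) Hardness to add: (151 − 66) = 85 mg/L as CaCO₃ × 984,100 L = 83,650 g as CaCO₃.
(b) Moles of Ca²⁺ (1 mol Ca²⁺ ≡ 1 mol CaCO₃): 83,650 / 100.1 g/mol = 835.6 mol.
(b) Mass of CaCl₂·2H₂O: 835.6 × 147 = 122,800 g.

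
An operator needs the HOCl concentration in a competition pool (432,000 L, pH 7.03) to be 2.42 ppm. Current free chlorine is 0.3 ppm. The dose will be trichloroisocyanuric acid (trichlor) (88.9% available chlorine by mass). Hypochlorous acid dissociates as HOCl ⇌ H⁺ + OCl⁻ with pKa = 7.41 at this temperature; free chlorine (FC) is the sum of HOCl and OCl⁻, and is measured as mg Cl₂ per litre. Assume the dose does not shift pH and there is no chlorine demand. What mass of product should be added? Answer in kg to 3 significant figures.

1.52 kg

[OCl⁻]/[HOCl] = 10^(pH − pKa) = 10^(7.03 − 7.41) = 0.4169; fraction as HOCl = 1/(1 + 0.4169) = 0.7058.
Free chlorine required for 2.42 ppm HOCl: 2.42 / 0.7058 = 3.429 ppm.
FC to add: 3.429 − 0.3 = 3.129 mg/L as Cl₂.
Cl₂ equivalent: 3.129 mg/L × 432,000 L = 1352 g.
Product at 88.9% available Cl: 1352 / 0.889 = 1520 g.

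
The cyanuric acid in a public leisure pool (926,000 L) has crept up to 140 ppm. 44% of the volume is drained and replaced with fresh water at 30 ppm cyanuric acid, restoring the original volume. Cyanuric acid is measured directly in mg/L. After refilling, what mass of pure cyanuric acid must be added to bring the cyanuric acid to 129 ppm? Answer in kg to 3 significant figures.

34.6 kg

After draining 44% and refilling: 140 × 0.56 + 30 × 0.44 = 91.6 ppm.
Deficit to target: 129 − 91.6 = 37.4 mg/L.
Mass: 37.4 mg/L × 926,000 L = 34,630 g cyanuric acid.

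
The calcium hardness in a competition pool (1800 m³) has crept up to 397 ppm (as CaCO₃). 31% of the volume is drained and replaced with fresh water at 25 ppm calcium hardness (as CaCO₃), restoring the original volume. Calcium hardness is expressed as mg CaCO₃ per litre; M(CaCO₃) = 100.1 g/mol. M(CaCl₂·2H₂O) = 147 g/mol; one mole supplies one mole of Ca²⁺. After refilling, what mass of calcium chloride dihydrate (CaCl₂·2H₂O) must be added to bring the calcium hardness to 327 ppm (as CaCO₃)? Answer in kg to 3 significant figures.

120 kg

Volume: 1800 m³ = 1,800,000 L.
After draining 31% and refilling: 397 × 0.69 + 25 × 0.31 = 281.68 ppm.
Deficit to target: 327 − 281.68 = 45.32 mg/L.
As CaCO₃: 45.32 mg/L × 1,800,000 L = 81,580 g; ÷ 100.1 = 814.9 mol Ca²⁺.
Mass: 814.9 × 147 = 119,800 g.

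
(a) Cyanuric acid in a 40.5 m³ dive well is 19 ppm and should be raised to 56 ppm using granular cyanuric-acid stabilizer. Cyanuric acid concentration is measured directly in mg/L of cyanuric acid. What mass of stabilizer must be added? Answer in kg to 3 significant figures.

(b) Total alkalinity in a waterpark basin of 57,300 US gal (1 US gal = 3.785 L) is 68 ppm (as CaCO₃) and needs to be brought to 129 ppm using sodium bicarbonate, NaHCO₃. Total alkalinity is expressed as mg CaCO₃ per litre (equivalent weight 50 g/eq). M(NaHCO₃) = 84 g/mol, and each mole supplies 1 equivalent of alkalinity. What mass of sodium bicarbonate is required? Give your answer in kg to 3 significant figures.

(a) 1.50 kg; (b) 22.2 kg

(a) Volume: 40.5 m³ = 40,500 L.
(a) CYA to add: (56 − 19) = 37 mg/L × 40,500 L = 1498 g cyanuric acid.

(b) Volume: 57,300 US gal × 3.785 L/gal = 216,880 L.
(b) Alkalinity to add: (129 − 68) = 61 mg/L as CaCO₃ × 216,880 L = 13,230 g as CaCO₃.
(b) Equivalents: 13,230 g ÷ 50 g/eq = 264.6 eq.
(b) NaHCO₃ supplies 1 eq per mole → 264.6 mol.
(b) Mass: 264.6 mol × 84 g/mol = 22,230 g.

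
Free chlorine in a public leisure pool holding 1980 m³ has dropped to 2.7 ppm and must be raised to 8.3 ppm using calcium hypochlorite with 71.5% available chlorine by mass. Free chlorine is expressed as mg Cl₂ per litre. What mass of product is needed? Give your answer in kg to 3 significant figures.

15.5 kg

Volume: 1980 m³ = 1,980,000 L.
Chlorine deficit: 8.3 − 2.7 = 5.6 ppm = 5.6 mg/L as Cl₂.
Cl₂ equivalent needed: 5.6 mg/L × 1,980,000 L = 11,090,000 mg = 11,090 g.
Product at 71.5% available chlorine: 11,090 / 0.715 = 15,510 g.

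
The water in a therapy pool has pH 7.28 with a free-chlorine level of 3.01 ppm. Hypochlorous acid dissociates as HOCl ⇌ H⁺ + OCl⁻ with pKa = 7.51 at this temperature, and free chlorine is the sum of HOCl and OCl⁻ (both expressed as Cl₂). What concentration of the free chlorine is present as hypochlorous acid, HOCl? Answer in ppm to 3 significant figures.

1.89 ppm

[OCl⁻]/[HOCl] = 10^(pH − pKa) = 10^(7.28 − 7.51) = 10^-0.23 = 0.5888.
Fraction as HOCl = 1 / (1 + 0.5888) = 0.6294.
HOCl = 0.6294 × 3.01 ppm = 1.894 ppm.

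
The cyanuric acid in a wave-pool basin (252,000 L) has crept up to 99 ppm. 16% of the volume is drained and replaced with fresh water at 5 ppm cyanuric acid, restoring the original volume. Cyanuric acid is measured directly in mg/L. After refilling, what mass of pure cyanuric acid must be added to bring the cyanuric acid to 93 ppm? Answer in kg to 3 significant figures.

After draining 16% and refilling: 99 × 0.84 + 5 × 0.16 = 83.96 ppm.
Deficit to target: 93 − 83.96 = 9.04 mg/L.
Mass: 9.04 mg/L × 252,000 L = 2278 g cyanuric acid.

2.28 kg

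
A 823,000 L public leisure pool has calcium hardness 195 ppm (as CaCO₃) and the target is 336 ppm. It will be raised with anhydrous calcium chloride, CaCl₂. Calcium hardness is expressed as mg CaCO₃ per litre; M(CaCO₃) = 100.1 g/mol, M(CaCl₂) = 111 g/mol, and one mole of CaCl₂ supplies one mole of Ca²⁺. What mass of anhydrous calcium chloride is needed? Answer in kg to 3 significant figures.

Hardness to add: (336 − 195) = 141 mg/L as CaCO₃ × 823,000 L = 116,000 g as CaCO₃.
Moles of Ca²⁺ (1 mol Ca²⁺ ≡ 1 mol CaCO₃): 116,000 / 100.1 g/mol = 1159 mol.
Mass of CaCl₂: 1159 × 111 = 128,700 g.

129 kg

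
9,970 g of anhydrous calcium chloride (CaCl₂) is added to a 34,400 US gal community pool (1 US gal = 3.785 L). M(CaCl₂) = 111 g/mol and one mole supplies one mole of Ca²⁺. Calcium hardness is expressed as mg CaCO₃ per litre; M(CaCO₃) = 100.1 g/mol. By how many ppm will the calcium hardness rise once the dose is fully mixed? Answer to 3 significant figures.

Volume: 34,400 US gal × 3.785 L/gal = 130,204 L.
Moles of Ca²⁺: 9,970 g ÷ 111 g/mol = 89.82 mol.
As CaCO₃: 89.82 mol × 100.1 g/mol = 8991 g.
Rise: 8991 g / 130,204 L × 1000 = 69.05 mg/L.

69.1 ppm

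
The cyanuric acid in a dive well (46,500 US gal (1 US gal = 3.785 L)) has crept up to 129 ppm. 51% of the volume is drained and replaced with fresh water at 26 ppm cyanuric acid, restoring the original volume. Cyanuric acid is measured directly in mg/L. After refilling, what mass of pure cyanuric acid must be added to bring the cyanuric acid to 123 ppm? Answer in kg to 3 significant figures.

8.19 kg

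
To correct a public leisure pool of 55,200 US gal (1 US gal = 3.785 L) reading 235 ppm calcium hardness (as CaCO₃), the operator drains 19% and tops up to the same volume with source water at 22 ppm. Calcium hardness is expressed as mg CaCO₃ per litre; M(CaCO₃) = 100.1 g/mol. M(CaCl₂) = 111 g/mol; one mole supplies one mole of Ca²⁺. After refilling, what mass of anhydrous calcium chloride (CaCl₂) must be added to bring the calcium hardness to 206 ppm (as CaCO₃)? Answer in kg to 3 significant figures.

2.66 kg

Volume: 55,200 US gal × 3.785 L/gal = 208,932 L.
After draining 19% and refilling: 235 × 0.81 + 22 × 0.19 = 194.53 ppm.
Deficit to target: 206 − 194.53 = 11.47 mg/L.
As CaCO₃: 11.47 mg/L × 208,932 L = 2396 g; ÷ 100.1 = 23.94 mol Ca²⁺.
Mass: 23.94 × 111 = 2657 g.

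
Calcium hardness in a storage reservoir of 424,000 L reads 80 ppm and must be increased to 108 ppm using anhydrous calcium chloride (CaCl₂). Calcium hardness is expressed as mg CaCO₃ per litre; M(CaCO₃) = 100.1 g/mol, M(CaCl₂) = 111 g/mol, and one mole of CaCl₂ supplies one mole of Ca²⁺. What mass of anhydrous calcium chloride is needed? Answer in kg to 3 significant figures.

13.2 kg

Hardness to add: (108 − 80) = 28 mg/L as CaCO₃ × 424,000 L = 11,870 g as CaCO₃.
Moles of Ca²⁺ (1 mol Ca²⁺ ≡ 1 mol CaCO₃): 11,870 / 100.1 g/mol = 118.6 mol.
Mass of CaCl₂: 118.6 × 111 = 13,160 g.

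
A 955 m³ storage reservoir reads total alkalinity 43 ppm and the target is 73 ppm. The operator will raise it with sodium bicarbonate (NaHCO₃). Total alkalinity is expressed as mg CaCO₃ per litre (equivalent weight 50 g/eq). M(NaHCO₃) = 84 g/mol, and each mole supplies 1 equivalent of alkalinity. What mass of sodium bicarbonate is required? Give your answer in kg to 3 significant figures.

Volume: 955 m³ = 955,000 L.
Alkalinity to add: (73 − 43) = 30 mg/L as CaCO₃ × 955,000 L = 28,650 g as CaCO₃.
Equivalents: 28,650 g ÷ 50 g/eq = 573 eq.
NaHCO₃ supplies 1 eq per mole → 573 mol.
Mass: 573 mol × 84 g/mol = 48,130 g.

48.1 kg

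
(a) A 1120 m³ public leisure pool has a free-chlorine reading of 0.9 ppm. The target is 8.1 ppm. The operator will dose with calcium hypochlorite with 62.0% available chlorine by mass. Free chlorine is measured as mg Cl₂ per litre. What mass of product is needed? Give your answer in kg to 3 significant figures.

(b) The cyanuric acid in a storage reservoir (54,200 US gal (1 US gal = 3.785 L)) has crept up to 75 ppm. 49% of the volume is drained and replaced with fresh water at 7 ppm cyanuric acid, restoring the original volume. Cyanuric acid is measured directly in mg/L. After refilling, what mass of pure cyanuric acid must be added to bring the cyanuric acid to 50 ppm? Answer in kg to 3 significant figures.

(a) 13.0 kg; (b) 1.71 kg

(a) Volume: 1120 m³ = 1,120,000 L.
(a) Chlorine deficit: 8.1 − 0.9 = 7.2 ppm = 7.2 mg/L as Cl₂.
(a) Cl₂ equivalent needed: 7.2 mg/L × 1,120,000 L = 8,064,000 mg = 8064 g.
(a) Product at 62.0% available chlorine: 8064 / 0.62 = 13,010 g.

(b) Volume: 54,200 US gal × 3.785 L/gal = 205,147 L.
(b) After draining 49% and refilling: 75 × 0.51 + 7 × 0.49 = 41.68 ppm.
(b) Deficit to target: 50 − 41.68 = 8.32 mg/L.
(b) Mass: 8.32 mg/L × 205,147 L = 1707 g cyanuric acid.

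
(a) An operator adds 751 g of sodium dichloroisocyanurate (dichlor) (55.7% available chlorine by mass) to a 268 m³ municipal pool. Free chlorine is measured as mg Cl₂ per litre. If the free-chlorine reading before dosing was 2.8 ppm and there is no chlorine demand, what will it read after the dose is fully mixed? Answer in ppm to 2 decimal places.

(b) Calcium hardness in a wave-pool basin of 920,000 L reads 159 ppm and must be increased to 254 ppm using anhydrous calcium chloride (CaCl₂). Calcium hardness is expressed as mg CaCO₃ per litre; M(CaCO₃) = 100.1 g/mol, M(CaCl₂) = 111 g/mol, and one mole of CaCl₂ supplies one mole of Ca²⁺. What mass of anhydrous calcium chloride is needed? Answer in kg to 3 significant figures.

(a) 4.36 ppm; (b) 96.9 kg

(a) Volume: 268 m³ = 268,000 L.
(a) Available chlorine delivered: 751 g × 0.557 = 418.3 g as Cl₂.
(a) Concentration rise: 418.3 g / 268,000 L = 1.561 mg/L = 1.56 ppm.
(a) Final FC: 2.8 + 1.56 = 4.36 ppm.

(b) Hardness to add: (254 − 159) = 95 mg/L as CaCO₃ × 920,000 L = 87,400 g as CaCO₃.
(b) Moles of Ca²⁺ (1 mol Ca²⁺ ≡ 1 mol CaCO₃): 87,400 / 100.1 g/mol = 873.1 mol.
(b) Mass of CaCl₂: 873.1 × 111 = 96,920 g.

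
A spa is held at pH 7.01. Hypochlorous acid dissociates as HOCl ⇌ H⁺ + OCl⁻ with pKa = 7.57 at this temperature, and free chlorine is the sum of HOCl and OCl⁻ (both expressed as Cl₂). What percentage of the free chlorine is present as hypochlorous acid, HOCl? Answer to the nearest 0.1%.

78.4%

[OCl⁻]/[HOCl] = 10^(pH − pKa) = 10^(7.01 − 7.57) = 10^-0.56 = 0.2754.
Fraction as HOCl = 1 / (1 + 0.2754) = 0.7841.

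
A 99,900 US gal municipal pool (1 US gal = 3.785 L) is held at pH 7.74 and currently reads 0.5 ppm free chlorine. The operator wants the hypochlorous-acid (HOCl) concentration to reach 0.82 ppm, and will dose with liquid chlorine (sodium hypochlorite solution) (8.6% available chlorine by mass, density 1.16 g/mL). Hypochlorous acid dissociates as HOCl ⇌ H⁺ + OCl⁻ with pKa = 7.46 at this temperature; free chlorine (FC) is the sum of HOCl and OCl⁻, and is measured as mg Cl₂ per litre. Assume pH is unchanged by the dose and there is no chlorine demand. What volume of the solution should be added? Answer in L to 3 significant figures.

7.14 L

Volume: 99,900 US gal × 3.785 L/gal = 378,122 L.
[OCl⁻]/[HOCl] = 10^(pH − pKa) = 10^(7.74 − 7.46) = 1.905; fraction as HOCl = 1/(1 + 1.905) = 0.3442.
Free chlorine required for 0.82 ppm HOCl: 0.82 / 0.3442 = 2.382 ppm.
FC to add: 2.382 − 0.5 = 1.882 mg/L as Cl₂.
Cl₂ equivalent: 1.882 mg/L × 378,122 L = 711.8 g.
Product at 8.6% available Cl: 711.8 / 0.086 = 8277 g.
Volume: 8277 g ÷ 1.16 g/mL = 7135 mL.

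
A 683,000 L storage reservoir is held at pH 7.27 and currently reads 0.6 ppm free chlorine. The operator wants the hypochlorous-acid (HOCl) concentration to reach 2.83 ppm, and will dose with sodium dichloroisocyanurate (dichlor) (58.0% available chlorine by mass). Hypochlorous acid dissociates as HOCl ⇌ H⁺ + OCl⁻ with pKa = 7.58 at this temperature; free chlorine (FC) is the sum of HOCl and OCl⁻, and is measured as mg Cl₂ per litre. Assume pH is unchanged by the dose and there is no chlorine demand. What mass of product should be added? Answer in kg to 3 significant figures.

[OCl⁻]/[HOCl] = 10^(pH − pKa) = 10^(7.27 − 7.58) = 0.4898; fraction as HOCl = 1/(1 + 0.4898) = 0.6712.
Free chlorine required for 2.83 ppm HOCl: 2.83 / 0.6712 = 4.216 ppm.
FC to add: 4.216 − 0.6 = 3.616 mg/L as Cl₂.
Cl₂ equivalent: 3.616 mg/L × 683,000 L = 2470 g.
Product at 58.0% available Cl: 2470 / 0.58 = 4258 g.

4.26 kg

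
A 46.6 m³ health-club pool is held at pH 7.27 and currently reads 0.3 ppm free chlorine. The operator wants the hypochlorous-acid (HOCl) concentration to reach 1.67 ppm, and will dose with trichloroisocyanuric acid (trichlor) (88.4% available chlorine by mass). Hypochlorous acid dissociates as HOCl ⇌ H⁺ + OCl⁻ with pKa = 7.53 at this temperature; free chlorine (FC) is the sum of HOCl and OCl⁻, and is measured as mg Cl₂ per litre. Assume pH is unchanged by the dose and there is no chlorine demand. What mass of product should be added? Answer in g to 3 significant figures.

Volume: 46.6 m³ = 46,600 L.
[OCl⁻]/[HOCl] = 10^(pH − pKa) = 10^(7.27 − 7.53) = 0.5495; fraction as HOCl = 1/(1 + 0.5495) = 0.6454.
Free chlorine required for 1.67 ppm HOCl: 1.67 / 0.6454 = 2.588 ppm.
FC to add: 2.588 − 0.3 = 2.288 mg/L as Cl₂.
Cl₂ equivalent: 2.288 mg/L × 46,600 L = 106.6 g.
Product at 88.4% available Cl: 106.6 / 0.884 = 120.6 g.

121 g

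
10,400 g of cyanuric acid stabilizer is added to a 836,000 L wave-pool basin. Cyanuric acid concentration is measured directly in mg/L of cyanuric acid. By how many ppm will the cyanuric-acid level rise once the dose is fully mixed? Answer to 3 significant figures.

Rise: 10,400 g / 836,000 L × 1000 = 12.44 mg/L.

12.4 ppm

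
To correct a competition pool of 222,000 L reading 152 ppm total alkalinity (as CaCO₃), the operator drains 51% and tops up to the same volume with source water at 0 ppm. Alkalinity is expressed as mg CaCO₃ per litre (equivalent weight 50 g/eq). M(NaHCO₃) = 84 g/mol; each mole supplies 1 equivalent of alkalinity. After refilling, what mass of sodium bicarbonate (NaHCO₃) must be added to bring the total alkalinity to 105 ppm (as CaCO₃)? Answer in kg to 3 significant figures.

11.4 kg

After draining 51% and refilling: 152 × 0.49 + 0 × 0.51 = 74.48 ppm.
Deficit to target: 105 − 74.48 = 30.52 mg/L.
As CaCO₃: 30.52 mg/L × 222,000 L = 6775 g; ÷ 50 g/eq ÷ 1 = 135.5 mol NaHCO₃.
Mass: 135.5 × 84 = 11,380 g.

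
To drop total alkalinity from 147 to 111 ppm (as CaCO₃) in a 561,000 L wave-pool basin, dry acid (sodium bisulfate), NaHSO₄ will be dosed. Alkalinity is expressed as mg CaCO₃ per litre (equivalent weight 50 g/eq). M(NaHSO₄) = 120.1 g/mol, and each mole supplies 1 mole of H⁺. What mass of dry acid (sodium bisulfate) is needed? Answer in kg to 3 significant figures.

Alkalinity to neutralize: (147 − 111) = 36 mg/L as CaCO₃ × 561,000 L = 20,200 g as CaCO₃.
Equivalents of H⁺ required: 20,200 ÷ 50 g/eq = 403.9 eq = 403.9 mol NaHSO₄.
Mass of NaHSO₄: 403.9 × 120.1 = 48,510 g.

48.5 kg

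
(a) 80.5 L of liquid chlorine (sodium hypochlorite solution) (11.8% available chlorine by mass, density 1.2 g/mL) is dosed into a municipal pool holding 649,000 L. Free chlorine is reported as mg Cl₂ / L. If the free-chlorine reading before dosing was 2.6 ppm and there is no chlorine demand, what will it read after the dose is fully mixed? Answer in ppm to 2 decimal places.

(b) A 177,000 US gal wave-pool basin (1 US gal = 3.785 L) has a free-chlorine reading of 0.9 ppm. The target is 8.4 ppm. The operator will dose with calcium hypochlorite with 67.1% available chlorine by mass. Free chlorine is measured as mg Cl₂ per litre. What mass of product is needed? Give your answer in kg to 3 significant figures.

(a) Mass of solution: 80.5 L × 1000 mL/L × 1.2 g/mL = 96,600 g.
(a) Available chlorine delivered: 96,600 g × 0.118 = 11,400 g as Cl₂.
(a) Concentration rise: 11,400 g / 649,000 L = 17.56 mg/L = 17.56 ppm.
(a) Final FC: 2.6 + 17.56 = 20.16 ppm.

(b) Volume: 177,000 US gal × 3.785 L/gal = 669,945 L.
(b) Chlorine deficit: 8.4 − 0.9 = 7.5 ppm = 7.5 mg/L as Cl₂.
(b) Cl₂ equivalent needed: 7.5 mg/L × 669,945 L = 5,025,000 mg = 5025 g.
(b) Product at 67.1% available chlorine: 5025 / 0.671 = 7488 g.

(a) 20.16 ppm; (b) 7.49 kg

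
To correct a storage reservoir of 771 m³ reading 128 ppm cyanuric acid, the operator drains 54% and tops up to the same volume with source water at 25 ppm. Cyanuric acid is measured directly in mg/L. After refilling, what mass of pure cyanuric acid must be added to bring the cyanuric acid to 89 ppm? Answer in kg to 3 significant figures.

Volume: 771 m³ = 771,000 L.
After draining 54% and refilling: 128 × 0.46 + 25 × 0.54 = 72.38 ppm.
Deficit to target: 89 − 72.38 = 16.62 mg/L.
Mass: 16.62 mg/L × 771,000 L = 12,810 g cyanuric acid.

12.8 kg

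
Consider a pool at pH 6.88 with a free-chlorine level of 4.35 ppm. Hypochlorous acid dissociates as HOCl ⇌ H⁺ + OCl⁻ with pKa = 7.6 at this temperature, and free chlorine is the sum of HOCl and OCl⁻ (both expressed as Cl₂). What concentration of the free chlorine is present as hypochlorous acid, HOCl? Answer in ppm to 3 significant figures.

3.65 ppm

[OCl⁻]/[HOCl] = 10^(pH − pKa) = 10^(6.88 − 7.6) = 10^-0.72 = 0.1905.
Fraction as HOCl = 1 / (1 + 0.1905) = 0.84.
HOCl = 0.84 × 4.35 ppm = 3.654 ppm.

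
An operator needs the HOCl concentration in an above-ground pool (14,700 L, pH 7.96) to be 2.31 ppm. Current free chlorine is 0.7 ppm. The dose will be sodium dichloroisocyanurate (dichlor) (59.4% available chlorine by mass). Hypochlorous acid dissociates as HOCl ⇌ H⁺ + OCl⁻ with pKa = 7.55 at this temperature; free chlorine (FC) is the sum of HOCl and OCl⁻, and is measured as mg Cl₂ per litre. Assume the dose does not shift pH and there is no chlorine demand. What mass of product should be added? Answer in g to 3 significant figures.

187 g

[OCl⁻]/[HOCl] = 10^(pH − pKa) = 10^(7.96 − 7.55) = 2.57; fraction as HOCl = 1/(1 + 2.57) = 0.2801.
Free chlorine required for 2.31 ppm HOCl: 2.31 / 0.2801 = 8.248 ppm.
FC to add: 8.248 − 0.7 = 7.548 mg/L as Cl₂.
Cl₂ equivalent: 7.548 mg/L × 14,700 L = 110.9 g.
Product at 59.4% available Cl: 110.9 / 0.594 = 186.8 g.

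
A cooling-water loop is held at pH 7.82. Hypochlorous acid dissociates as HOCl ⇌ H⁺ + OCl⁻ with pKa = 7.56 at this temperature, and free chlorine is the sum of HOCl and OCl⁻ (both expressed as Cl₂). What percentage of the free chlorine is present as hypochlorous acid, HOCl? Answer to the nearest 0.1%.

35.5%

[OCl⁻]/[HOCl] = 10^(pH − pKa) = 10^(7.82 − 7.56) = 10^0.26 = 1.82.
Fraction as HOCl = 1 / (1 + 1.82) = 0.3546.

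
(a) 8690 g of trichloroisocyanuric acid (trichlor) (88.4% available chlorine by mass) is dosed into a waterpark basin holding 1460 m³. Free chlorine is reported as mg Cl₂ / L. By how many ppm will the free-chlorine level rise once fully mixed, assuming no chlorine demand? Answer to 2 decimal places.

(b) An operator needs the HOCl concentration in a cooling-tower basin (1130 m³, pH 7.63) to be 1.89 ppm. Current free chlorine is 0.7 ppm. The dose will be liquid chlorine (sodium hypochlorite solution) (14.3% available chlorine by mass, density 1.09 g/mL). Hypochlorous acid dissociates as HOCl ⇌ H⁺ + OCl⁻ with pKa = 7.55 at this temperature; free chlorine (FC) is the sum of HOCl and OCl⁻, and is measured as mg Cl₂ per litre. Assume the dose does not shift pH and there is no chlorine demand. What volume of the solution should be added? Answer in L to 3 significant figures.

(a) Volume: 1460 m³ = 1,460,000 L.
(a) Available chlorine delivered: 8690 g × 0.884 = 7682 g as Cl₂.
(a) Concentration rise: 7682 g / 1,460,000 L = 5.262 mg/L = 5.26 ppm.

(b) Volume: 1130 m³ = 1,130,000 L.
(b) [OCl⁻]/[HOCl] = 10^(pH − pKa) = 10^(7.63 − 7.55) = 1.202; fraction as HOCl = 1/(1 + 1.202) = 0.4541.
(b) Free chlorine required for 1.89 ppm HOCl: 1.89 / 0.4541 = 4.162 ppm.
(b) FC to add: 4.162 − 0.7 = 3.462 mg/L as Cl₂.
(b) Cl₂ equivalent: 3.462 mg/L × 1,130,000 L = 3912 g.
(b) Product at 14.3% available Cl: 3912 / 0.143 = 27,360 g.
(b) Volume: 27,360 g ÷ 1.09 g/mL = 25,100 mL.

(a) 5.26 ppm; (b) 25.1 L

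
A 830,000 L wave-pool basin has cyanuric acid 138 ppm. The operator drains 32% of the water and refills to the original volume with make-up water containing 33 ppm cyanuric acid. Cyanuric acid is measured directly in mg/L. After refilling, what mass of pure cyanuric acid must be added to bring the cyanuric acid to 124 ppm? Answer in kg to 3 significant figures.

After draining 32% and refilling: 138 × 0.68 + 33 × 0.32 = 104.4 ppm.
Deficit to target: 124 − 104.4 = 19.6 mg/L.
Mass: 19.6 mg/L × 830,000 L = 16,270 g cyanuric acid.

16.3 kg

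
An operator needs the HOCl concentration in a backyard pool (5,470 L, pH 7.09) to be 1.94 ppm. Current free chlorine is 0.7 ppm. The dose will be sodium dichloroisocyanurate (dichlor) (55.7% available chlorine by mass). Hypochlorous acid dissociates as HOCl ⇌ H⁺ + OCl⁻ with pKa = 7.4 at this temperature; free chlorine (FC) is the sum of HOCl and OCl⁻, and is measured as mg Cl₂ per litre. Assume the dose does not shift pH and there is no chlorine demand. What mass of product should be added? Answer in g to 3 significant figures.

[OCl⁻]/[HOCl] = 10^(pH − pKa) = 10^(7.09 − 7.4) = 0.4898; fraction as HOCl = 1/(1 + 0.4898) = 0.6712.
Free chlorine required for 1.94 ppm HOCl: 1.94 / 0.6712 = 2.89 ppm.
FC to add: 2.89 − 0.7 = 2.19 mg/L as Cl₂.
Cl₂ equivalent: 2.19 mg/L × 5,470 L = 11.98 g.
Product at 55.7% available Cl: 11.98 / 0.557 = 21.51 g.

21.5 g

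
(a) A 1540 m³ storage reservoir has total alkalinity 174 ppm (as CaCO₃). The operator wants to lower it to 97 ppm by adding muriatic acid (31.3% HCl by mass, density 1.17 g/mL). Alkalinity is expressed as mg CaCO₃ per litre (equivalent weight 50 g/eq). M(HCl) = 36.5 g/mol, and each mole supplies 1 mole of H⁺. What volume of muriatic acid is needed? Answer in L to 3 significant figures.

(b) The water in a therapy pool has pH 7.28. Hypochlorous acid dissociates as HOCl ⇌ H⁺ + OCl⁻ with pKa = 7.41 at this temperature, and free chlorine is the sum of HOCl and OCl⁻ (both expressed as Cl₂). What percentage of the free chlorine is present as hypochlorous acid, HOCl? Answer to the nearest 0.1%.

(a) 236 L; (b) 57.4%

(a) Volume: 1540 m³ = 1,540,000 L.
(a) Alkalinity to neutralize: (174 − 97) = 77 mg/L as CaCO₃ × 1,540,000 L = 118,600 g as CaCO₃.
(a) Equivalents of H⁺ required: 118,600 ÷ 50 g/eq = 2372 eq = 2372 mol HCl.
(a) Mass of HCl: 2372 × 36.5 = 86,560 g.
(a) Mass of 31.3% solution: 86,560 / 0.313 = 276,600 g.
(a) Volume: 276,600 g ÷ 1.17 g/mL = 236,400 mL.

(b) [OCl⁻]/[HOCl] = 10^(pH − pKa) = 10^(7.28 − 7.41) = 10^-0.13 = 0.7413.
(b) Fraction as HOCl = 1 / (1 + 0.7413) = 0.5743.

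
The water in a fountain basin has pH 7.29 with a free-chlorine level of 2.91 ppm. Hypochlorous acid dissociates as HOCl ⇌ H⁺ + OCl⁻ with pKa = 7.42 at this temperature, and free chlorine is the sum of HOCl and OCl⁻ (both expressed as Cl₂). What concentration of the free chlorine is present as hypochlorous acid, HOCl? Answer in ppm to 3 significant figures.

[OCl⁻]/[HOCl] = 10^(pH − pKa) = 10^(7.29 − 7.42) = 10^-0.13 = 0.7413.
Fraction as HOCl = 1 / (1 + 0.7413) = 0.5743.
HOCl = 0.5743 × 2.91 ppm = 1.671 ppm.

1.67 ppm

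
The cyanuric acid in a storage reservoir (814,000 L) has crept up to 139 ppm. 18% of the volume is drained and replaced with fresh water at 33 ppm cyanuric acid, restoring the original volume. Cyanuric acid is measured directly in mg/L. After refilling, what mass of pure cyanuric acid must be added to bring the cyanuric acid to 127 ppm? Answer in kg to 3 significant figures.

5.76 kg

After draining 18% and refilling: 139 × 0.82 + 33 × 0.18 = 119.92 ppm.
Deficit to target: 127 − 119.92 = 7.08 mg/L.
Mass: 7.08 mg/L × 814,000 L = 5763 g cyanuric acid.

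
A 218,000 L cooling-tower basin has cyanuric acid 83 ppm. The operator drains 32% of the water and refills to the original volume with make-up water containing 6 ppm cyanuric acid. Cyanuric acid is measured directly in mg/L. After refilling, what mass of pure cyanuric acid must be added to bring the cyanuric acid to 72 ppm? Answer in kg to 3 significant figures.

2.97 kg

After draining 32% and refilling: 83 × 0.68 + 6 × 0.32 = 58.36 ppm.
Deficit to target: 72 − 58.36 = 13.64 mg/L.
Mass: 13.64 mg/L × 218,000 L = 2974 g cyanuric acid.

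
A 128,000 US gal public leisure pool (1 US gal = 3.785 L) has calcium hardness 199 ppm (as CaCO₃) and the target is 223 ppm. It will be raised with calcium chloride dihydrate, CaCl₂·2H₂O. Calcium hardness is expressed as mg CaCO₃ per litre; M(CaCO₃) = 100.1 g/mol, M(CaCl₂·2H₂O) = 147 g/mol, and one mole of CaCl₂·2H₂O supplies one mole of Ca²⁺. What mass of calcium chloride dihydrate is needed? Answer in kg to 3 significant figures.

17.1 kg

Volume: 128,000 US gal × 3.785 L/gal = 484,480 L.
Hardness to add: (223 − 199) = 24 mg/L as CaCO₃ × 484,480 L = 11,630 g as CaCO₃.
Moles of Ca²⁺ (1 mol Ca²⁺ ≡ 1 mol CaCO₃): 11,630 / 100.1 g/mol = 116.2 mol.
Mass of CaCl₂·2H₂O: 116.2 × 147 = 17,080 g.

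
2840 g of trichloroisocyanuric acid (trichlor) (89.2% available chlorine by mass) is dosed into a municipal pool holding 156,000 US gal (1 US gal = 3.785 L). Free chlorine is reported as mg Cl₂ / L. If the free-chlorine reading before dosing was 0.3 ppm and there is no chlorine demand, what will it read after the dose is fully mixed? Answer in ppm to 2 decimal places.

4.59 ppm

Volume: 156,000 US gal × 3.785 L/gal = 590,460 L.
Available chlorine delivered: 2840 g × 0.892 = 2533 g as Cl₂.
Concentration rise: 2533 g / 590,460 L = 4.29 mg/L = 4.29 ppm.
Final FC: 0.3 + 4.29 = 4.59 ppm.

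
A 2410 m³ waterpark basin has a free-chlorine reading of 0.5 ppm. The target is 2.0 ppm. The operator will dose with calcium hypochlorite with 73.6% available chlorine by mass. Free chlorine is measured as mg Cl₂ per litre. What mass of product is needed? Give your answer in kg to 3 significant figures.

4.91 kg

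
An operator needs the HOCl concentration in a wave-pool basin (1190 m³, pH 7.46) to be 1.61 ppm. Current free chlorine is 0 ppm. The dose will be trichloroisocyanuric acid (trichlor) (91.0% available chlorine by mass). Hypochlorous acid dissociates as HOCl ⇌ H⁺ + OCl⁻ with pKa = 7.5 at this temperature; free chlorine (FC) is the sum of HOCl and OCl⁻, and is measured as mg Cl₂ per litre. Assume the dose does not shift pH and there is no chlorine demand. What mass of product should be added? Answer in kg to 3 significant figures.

4.03 kg

Volume: 1190 m³ = 1,190,000 L.
[OCl⁻]/[HOCl] = 10^(pH − pKa) = 10^(7.46 − 7.5) = 0.912; fraction as HOCl = 1/(1 + 0.912) = 0.523.
Free chlorine required for 1.61 ppm HOCl: 1.61 / 0.523 = 3.078 ppm.
FC to add: 3.078 − 0 = 3.078 mg/L as Cl₂.
Cl₂ equivalent: 3.078 mg/L × 1,190,000 L = 3663 g.
Product at 91.0% available Cl: 3663 / 0.91 = 4026 g.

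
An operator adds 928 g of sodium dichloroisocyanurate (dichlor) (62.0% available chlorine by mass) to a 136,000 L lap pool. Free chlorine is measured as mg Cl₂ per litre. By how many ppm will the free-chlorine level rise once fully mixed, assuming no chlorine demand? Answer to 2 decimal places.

4.23 ppm

Available chlorine delivered: 928 g × 0.62 = 575.4 g as Cl₂.
Concentration rise: 575.4 g / 136,000 L = 4.231 mg/L = 4.23 ppm.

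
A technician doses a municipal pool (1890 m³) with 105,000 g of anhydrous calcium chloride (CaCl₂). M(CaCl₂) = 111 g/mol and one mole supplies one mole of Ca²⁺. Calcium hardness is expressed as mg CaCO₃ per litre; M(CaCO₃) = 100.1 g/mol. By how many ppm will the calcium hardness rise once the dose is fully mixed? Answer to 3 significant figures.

50.1 ppm

Volume: 1890 m³ = 1,890,000 L.
Moles of Ca²⁺: 105,000 g ÷ 111 g/mol = 945.9 mol.
As CaCO₃: 945.9 mol × 100.1 g/mol = 94,690 g.
Rise: 94,690 g / 1,890,000 L × 1000 = 50.1 mg/L.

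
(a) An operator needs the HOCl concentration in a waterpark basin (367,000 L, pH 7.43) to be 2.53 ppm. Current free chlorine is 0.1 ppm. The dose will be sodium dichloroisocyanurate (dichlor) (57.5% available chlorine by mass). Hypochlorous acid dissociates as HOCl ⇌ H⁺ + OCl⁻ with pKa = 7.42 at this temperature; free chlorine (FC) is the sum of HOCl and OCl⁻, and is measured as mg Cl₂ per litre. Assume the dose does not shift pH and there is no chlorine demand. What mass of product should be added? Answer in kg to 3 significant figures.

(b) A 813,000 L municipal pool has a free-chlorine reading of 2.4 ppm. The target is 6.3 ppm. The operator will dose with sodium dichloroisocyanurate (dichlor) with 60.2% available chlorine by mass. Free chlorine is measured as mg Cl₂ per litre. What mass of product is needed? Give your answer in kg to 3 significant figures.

(a) 3.20 kg; (b) 5.27 kg

(a) [OCl⁻]/[HOCl] = 10^(pH − pKa) = 10^(7.43 − 7.42) = 1.023; fraction as HOCl = 1/(1 + 1.023) = 0.4942.
(a) Free chlorine required for 2.53 ppm HOCl: 2.53 / 0.4942 = 5.119 ppm.
(a) FC to add: 5.119 − 0.1 = 5.019 mg/L as Cl₂.
(a) Cl₂ equivalent: 5.019 mg/L × 367,000 L = 1842 g.
(a) Product at 57.5% available Cl: 1842 / 0.575 = 3203 g.

(b) Chlorine deficit: 6.3 − 2.4 = 3.9 ppm = 3.9 mg/L as Cl₂.
(b) Cl₂ equivalent needed: 3.9 mg/L × 813,000 L = 3,171,000 mg = 3171 g.
(b) Product at 60.2% available chlorine: 3171 / 0.602 = 5267 g.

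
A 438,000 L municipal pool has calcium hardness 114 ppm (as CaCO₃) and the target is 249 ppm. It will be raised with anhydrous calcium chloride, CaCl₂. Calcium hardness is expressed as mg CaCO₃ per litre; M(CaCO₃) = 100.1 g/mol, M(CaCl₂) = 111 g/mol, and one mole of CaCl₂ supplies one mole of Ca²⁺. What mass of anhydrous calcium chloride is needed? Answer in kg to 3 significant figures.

Hardness to add: (249 − 114) = 135 mg/L as CaCO₃ × 438,000 L = 59,130 g as CaCO₃.
Moles of Ca²⁺ (1 mol Ca²⁺ ≡ 1 mol CaCO₃): 59,130 / 100.1 g/mol = 590.7 mol.
Mass of CaCl₂: 590.7 × 111 = 65,570 g.

65.6 kg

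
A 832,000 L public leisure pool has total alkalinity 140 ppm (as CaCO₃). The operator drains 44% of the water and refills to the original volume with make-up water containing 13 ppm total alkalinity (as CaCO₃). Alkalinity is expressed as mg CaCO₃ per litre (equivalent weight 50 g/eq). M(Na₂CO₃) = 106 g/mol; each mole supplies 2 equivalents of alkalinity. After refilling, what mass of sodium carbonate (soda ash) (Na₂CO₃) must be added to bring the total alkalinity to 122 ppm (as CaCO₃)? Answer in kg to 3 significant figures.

After draining 44% and refilling: 140 × 0.56 + 13 × 0.44 = 84.12 ppm.
Deficit to target: 122 − 84.12 = 37.88 mg/L.
As CaCO₃: 37.88 mg/L × 832,000 L = 31,520 g; ÷ 50 g/eq ÷ 2 = 315.2 mol Na₂CO₃.
Mass: 315.2 × 106 = 33,410 g.

33.4 kg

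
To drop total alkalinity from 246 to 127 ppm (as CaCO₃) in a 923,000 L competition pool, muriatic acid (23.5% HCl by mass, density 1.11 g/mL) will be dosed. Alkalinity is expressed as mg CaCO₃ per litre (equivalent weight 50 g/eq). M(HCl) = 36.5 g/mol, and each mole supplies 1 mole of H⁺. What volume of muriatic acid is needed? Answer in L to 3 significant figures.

Alkalinity to neutralize: (246 − 127) = 119 mg/L as CaCO₃ × 923,000 L = 109,800 g as CaCO₃.
Equivalents of H⁺ required: 109,800 ÷ 50 g/eq = 2197 eq = 2197 mol HCl.
Mass of HCl: 2197 × 36.5 = 80,180 g.
Mass of 23.5% solution: 80,180 / 0.235 = 341,200 g.
Volume: 341,200 g ÷ 1.11 g/mL = 307,400 mL.

307 L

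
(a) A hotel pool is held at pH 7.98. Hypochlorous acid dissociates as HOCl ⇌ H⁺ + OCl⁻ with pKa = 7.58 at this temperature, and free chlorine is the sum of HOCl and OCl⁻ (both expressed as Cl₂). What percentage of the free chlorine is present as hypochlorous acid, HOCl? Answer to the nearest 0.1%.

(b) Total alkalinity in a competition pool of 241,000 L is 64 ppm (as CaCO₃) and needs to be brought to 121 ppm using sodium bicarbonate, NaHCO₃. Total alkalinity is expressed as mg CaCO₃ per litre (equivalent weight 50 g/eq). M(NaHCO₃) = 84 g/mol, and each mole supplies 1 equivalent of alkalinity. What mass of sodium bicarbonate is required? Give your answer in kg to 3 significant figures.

(a) 28.5%; (b) 23.1 kg

(a) [OCl⁻]/[HOCl] = 10^(pH − pKa) = 10^(7.98 − 7.58) = 10^0.40 = 2.512.
(a) Fraction as HOCl = 1 / (1 + 2.512) = 0.2847.

(b) Alkalinity to add: (121 − 64) = 57 mg/L as CaCO₃ × 241,000 L = 13,740 g as CaCO₃.
(b) Equivalents: 13,740 g ÷ 50 g/eq = 274.7 eq.
(b) NaHCO₃ supplies 1 eq per mole → 274.7 mol.
(b) Mass: 274.7 mol × 84 g/mol = 23,080 g.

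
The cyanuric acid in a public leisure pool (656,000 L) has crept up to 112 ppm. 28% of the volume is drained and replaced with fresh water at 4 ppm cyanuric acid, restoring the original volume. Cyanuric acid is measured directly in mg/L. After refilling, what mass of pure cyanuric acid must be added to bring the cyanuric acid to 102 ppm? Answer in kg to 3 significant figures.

13.3 kg

After draining 28% and refilling: 112 × 0.72 + 4 × 0.28 = 81.76 ppm.
Deficit to target: 102 − 81.76 = 20.24 mg/L.
Mass: 20.24 mg/L × 656,000 L = 13,280 g cyanuric acid.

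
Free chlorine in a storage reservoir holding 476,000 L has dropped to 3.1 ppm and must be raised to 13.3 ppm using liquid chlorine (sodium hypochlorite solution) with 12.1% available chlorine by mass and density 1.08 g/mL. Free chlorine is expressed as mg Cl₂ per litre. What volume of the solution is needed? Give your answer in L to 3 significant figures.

37.2 L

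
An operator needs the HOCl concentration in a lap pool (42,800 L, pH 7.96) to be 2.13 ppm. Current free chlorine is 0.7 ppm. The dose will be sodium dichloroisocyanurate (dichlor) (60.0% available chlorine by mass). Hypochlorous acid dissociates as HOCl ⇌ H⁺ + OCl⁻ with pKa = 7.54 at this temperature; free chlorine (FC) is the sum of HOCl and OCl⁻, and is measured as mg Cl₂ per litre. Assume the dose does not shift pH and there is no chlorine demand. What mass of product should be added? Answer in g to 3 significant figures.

[OCl⁻]/[HOCl] = 10^(pH − pKa) = 10^(7.96 − 7.54) = 2.63; fraction as HOCl = 1/(1 + 2.63) = 0.2755.
Free chlorine required for 2.13 ppm HOCl: 2.13 / 0.2755 = 7.732 ppm.
FC to add: 7.732 − 0.7 = 7.032 mg/L as Cl₂.
Cl₂ equivalent: 7.032 mg/L × 42,800 L = 301 g.
Product at 60.0% available Cl: 301 / 0.6 = 501.6 g.

502 g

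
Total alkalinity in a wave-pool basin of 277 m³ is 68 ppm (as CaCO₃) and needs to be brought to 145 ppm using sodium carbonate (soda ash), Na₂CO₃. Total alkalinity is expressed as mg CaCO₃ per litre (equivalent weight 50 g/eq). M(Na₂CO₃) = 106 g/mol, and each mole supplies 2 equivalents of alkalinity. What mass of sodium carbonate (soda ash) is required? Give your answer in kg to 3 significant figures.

Volume: 277 m³ = 277,000 L.
Alkalinity to add: (145 − 68) = 77 mg/L as CaCO₃ × 277,000 L = 21,330 g as CaCO₃.
Equivalents: 21,330 g ÷ 50 g/eq = 426.6 eq.
Each mole of Na₂CO₃ supplies 2 eq, so 426.6 / 2 = 213.3 mol.
Mass: 213.3 mol × 106 g/mol = 22,610 g.

22.6 kg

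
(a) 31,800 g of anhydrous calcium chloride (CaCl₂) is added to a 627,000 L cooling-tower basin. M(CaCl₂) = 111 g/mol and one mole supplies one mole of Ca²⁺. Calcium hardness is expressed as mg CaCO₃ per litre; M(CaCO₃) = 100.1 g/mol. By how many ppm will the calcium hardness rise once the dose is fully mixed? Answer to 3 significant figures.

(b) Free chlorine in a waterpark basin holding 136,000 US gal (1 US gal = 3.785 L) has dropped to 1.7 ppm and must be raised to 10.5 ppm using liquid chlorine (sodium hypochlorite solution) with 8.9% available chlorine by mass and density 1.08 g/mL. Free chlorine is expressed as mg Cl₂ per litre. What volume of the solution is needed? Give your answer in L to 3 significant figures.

(a) 45.7 ppm; (b) 47.1 L

(a) Moles of Ca²⁺: 31,800 g ÷ 111 g/mol = 286.5 mol.
(a) As CaCO₃: 286.5 mol × 100.1 g/mol = 28,680 g.
(a) Rise: 28,680 g / 627,000 L × 1000 = 45.74 mg/L.

(b) Volume: 136,000 US gal × 3.785 L/gal = 514,760 L.
(b) Chlorine deficit: 10.5 − 1.7 = 8.8 ppm = 8.8 mg/L as Cl₂.
(b) Cl₂ equivalent needed: 8.8 mg/L × 514,760 L = 4,530,000 mg = 4530 g.
(b) Product at 8.9% available chlorine: 4530 / 0.089 = 50,900 g.
(b) Volume at density 1.08 g/mL: 50,900 g ÷ 1.08 g/mL = 47,130 mL.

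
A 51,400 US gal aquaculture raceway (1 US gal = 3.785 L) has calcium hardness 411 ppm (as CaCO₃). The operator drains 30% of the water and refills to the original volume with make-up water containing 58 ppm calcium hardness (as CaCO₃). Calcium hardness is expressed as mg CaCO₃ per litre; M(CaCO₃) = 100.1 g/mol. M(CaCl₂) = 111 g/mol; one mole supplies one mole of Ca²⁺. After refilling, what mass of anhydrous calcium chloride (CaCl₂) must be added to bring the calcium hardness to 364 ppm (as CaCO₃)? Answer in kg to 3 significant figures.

Volume: 51,400 US gal × 3.785 L/gal = 194,549 L.
After draining 30% and refilling: 411 × 0.70 + 58 × 0.30 = 305.1 ppm.
Deficit to target: 364 − 305.1 = 58.9 mg/L.
As CaCO₃: 58.9 mg/L × 194,549 L = 11,460 g; ÷ 100.1 = 114.5 mol Ca²⁺.
Mass: 114.5 × 111 = 12,710 g.

12.7 kg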